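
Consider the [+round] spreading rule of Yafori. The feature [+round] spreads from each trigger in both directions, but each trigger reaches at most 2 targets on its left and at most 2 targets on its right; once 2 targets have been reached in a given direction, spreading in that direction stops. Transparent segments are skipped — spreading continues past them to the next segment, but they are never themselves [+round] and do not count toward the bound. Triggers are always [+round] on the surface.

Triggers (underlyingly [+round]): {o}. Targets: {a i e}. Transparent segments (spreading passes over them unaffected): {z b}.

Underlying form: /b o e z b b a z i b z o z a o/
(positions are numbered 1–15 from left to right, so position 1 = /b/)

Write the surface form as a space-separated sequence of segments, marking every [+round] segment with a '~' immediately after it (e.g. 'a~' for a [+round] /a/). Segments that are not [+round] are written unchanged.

From /o/ at 2 rightward: 3 /e/ → [+round]; 4 /z/ transparent; 5 /b/ transparent; 6 /b/ transparent; 7 /a/ → [+round]; bound reached.
From /o/ at 2 leftward: 1 /b/ transparent; word edge.
From /o/ at 12 rightward: 13 /z/ transparent; 14 /a/ → [+round]; 15 /o/ is itself a trigger — this domain ends here.
From /o/ at 12 leftward: 11 /z/ transparent; 10 /b/ transparent; 9 /i/ → [+round]; 8 /z/ transparent; 7 /a/ → [+round]; bound reached.
From /o/ at 15 rightward: word edge.
From /o/ at 15 leftward: 14 /a/ → [+round]; 13 /z/ transparent; 12 /o/ is itself a trigger — this domain ends here.
[+round] positions on the surface: 2 3 7 9 12 14 15.

b o~ e~ z b b a~ z i~ b z o~ z a~ o~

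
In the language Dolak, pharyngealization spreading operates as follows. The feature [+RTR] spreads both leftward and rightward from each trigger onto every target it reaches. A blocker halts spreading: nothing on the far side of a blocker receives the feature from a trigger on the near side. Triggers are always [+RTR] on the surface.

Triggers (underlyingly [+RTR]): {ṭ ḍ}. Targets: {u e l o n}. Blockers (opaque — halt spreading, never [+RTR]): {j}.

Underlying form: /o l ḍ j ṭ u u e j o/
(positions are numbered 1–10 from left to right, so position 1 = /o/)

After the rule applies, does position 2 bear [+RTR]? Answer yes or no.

From /ḍ/ at 3 rightward: 4 /j/ blocks.
From /ḍ/ at 3 leftward: 2 /l/ → [+RTR]; 1 /o/ → [+RTR]; word edge.
From /ṭ/ at 5 rightward: 6 /u/ → [+RTR]; 7 /u/ → [+RTR]; 8 /e/ → [+RTR]; 9 /j/ blocks.
From /ṭ/ at 5 leftward: 4 /j/ blocks.
Target with no active source: position 10 stays [-emphatic].
[+RTR] positions on the surface: 1 2 3 5 6 7 8.

yes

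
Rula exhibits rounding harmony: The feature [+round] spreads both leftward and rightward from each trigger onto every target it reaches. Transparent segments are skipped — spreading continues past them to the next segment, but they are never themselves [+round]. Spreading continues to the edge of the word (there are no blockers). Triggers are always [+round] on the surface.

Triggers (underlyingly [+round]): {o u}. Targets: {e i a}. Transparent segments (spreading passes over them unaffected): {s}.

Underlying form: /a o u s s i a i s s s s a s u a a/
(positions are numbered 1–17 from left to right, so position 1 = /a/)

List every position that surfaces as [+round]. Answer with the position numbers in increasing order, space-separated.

From /o/ at 2 rightward: 3 /u/ is itself a trigger — this domain ends here.
From /o/ at 2 leftward: 1 /a/ → [+round]; word edge.
From /u/ at 3 rightward: 4 /s/ transparent; 5 /s/ transparent; 6 /i/ → [+round]; 7 /a/ → [+round]; 8 /i/ → [+round]; 9 /s/ transparent; 10 /s/ transparent; 11 /s/ transparent; 12 /s/ transparent; 13 /a/ → [+round]; 14 /s/ transparent; 15 /u/ is itself a trigger — this domain ends here.
From /u/ at 3 leftward: 2 /o/ is itself a trigger — this domain ends here.
From /u/ at 15 rightward: 16 /a/ → [+round]; 17 /a/ → [+round]; word edge.
From /u/ at 15 leftward: 14 /s/ transparent; 13 /a/ → [+round]; 12 /s/ transparent; 11 /s/ transparent; 10 /s/ transparent; 9 /s/ transparent; 8 /i/ → [+round]; 7 /a/ → [+round]; 6 /i/ → [+round]; 5 /s/ transparent; 4 /s/ transparent; 3 /u/ is itself a trigger — this domain ends here.

1 2 3 6 7 8 13 15 16 17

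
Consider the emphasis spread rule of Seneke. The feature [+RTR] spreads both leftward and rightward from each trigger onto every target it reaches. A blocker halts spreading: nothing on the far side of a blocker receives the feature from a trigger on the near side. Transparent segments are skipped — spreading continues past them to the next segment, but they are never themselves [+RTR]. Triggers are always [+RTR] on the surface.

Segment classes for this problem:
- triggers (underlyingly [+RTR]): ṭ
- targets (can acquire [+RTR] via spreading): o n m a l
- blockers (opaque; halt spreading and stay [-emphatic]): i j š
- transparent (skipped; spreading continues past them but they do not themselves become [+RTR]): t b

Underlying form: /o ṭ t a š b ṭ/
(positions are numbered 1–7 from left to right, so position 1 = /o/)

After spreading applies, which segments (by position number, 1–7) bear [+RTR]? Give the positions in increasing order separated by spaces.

1 2 4 7

From /ṭ/ at 2 rightward: 3 /t/ transparent; 4 /a/ → [+RTR]; 5 /š/ blocks.
From /ṭ/ at 2 leftward: 1 /o/ → [+RTR]; word edge.
From /ṭ/ at 7 rightward: word edge.
From /ṭ/ at 7 leftward: 6 /b/ transparent; 5 /š/ blocks.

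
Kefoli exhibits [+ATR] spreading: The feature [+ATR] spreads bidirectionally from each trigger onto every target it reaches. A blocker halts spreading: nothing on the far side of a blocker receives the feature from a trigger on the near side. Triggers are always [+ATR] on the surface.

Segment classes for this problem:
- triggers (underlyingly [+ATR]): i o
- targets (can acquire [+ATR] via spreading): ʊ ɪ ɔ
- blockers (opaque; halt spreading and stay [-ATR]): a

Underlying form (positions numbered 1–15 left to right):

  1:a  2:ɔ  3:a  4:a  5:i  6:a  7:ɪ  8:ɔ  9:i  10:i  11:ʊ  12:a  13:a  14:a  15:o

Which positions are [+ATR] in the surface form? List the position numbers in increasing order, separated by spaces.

From /i/ at 5 rightward: 6 /a/ blocks.
From /i/ at 5 leftward: 4 /a/ blocks.
From /i/ at 9 rightward: 10 /i/ is itself a trigger — this domain ends here.
From /i/ at 9 leftward: 8 /ɔ/ → [+ATR]; 7 /ɪ/ → [+ATR]; 6 /a/ blocks.
From /i/ at 10 rightward: 11 /ʊ/ → [+ATR]; 12 /a/ blocks.
From /i/ at 10 leftward: 9 /i/ is itself a trigger — this domain ends here.
From /o/ at 15 rightward: word edge.
From /o/ at 15 leftward: 14 /a/ blocks.
Target with no active source: position 2 stays [-ATR].

5 7 8 9 10 11 15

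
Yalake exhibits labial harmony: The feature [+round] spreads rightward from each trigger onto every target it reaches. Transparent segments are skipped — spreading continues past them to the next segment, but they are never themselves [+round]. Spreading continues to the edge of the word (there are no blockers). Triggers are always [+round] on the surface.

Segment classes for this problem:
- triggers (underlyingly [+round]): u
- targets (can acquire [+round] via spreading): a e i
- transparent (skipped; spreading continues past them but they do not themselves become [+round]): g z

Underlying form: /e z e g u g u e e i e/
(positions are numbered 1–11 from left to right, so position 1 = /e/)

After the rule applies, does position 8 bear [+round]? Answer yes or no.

yes

From /u/ at 5 rightward: 6 /g/ transparent; 7 /u/ is itself a trigger — this domain ends here.
From /u/ at 7 rightward: 8 /e/ → [+round]; 9 /e/ → [+round]; 10 /i/ → [+round]; 11 /e/ → [+round]; word edge.
Targets with no active source: positions 1 3 stay [-round].
[+round] positions on the surface: 5 7 8 9 10 11.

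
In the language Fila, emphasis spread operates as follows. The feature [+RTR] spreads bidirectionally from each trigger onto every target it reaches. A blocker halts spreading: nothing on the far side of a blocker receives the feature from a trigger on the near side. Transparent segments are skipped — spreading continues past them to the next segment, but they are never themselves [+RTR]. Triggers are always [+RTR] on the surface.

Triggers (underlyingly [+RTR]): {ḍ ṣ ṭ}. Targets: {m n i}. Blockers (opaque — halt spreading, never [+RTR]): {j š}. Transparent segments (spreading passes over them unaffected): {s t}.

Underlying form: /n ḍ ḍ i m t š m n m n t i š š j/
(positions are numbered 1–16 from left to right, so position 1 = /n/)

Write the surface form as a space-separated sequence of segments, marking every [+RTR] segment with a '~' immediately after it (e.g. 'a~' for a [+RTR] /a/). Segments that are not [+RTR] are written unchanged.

From /ḍ/ at 2 rightward: 3 /ḍ/ is itself a trigger — this domain ends here.
From /ḍ/ at 2 leftward: 1 /n/ → [+RTR]; word edge.
From /ḍ/ at 3 rightward: 4 /i/ → [+RTR]; 5 /m/ → [+RTR]; 6 /t/ transparent; 7 /š/ blocks.
From /ḍ/ at 3 leftward: 2 /ḍ/ is itself a trigger — this domain ends here.
Targets with no active source: positions 8 9 10 11 13 stay [-emphatic].
[+RTR] positions on the surface: 1 2 3 4 5.

n~ ḍ~ ḍ~ i~ m~ t š m n m n t i š š j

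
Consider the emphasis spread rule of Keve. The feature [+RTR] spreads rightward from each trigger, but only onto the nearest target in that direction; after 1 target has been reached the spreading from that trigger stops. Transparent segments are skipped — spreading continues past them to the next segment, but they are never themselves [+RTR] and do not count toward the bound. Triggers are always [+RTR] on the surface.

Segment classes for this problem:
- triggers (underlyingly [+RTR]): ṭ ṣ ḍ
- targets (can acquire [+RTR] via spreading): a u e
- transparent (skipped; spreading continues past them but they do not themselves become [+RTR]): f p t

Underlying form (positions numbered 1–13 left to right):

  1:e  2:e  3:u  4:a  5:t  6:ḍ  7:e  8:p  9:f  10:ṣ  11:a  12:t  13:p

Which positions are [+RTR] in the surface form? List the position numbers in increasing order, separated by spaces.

From /ḍ/ at 6 rightward: 7 /e/ → [+RTR]; bound reached.
From /ṣ/ at 10 rightward: 11 /a/ → [+RTR]; bound reached.
Targets with no active source: positions 1 2 3 4 stay [-emphatic].

6 7 10 11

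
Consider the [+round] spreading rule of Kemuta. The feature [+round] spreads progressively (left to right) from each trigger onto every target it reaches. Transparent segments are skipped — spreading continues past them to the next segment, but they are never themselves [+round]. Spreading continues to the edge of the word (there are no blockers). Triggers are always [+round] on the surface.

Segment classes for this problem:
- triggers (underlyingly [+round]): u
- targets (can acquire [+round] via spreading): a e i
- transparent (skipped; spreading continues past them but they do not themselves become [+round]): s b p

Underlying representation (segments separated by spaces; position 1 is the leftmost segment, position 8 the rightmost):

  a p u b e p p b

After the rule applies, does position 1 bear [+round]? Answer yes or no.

From /u/ at 3 rightward: 4 /b/ transparent; 5 /e/ → [+round]; 6 /p/ transparent; 7 /p/ transparent; 8 /b/ transparent; word edge.
Target with no active source: position 1 stays [-round].
[+round] positions on the surface: 3 5.

no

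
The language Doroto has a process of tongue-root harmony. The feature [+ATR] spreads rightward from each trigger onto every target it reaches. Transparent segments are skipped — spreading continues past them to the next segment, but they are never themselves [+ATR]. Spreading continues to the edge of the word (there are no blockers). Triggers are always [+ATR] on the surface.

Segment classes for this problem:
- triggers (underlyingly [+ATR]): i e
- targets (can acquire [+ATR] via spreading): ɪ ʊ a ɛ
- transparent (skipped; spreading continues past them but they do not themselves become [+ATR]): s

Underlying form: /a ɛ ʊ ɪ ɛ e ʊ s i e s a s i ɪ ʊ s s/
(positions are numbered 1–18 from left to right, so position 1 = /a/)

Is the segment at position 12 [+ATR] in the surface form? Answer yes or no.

From /e/ at 6 rightward: 7 /ʊ/ → [+ATR]; 8 /s/ transparent; 9 /i/ is itself a trigger — this domain ends here.
From /i/ at 9 rightward: 10 /e/ is itself a trigger — this domain ends here.
From /e/ at 10 rightward: 11 /s/ transparent; 12 /a/ → [+ATR]; 13 /s/ transparent; 14 /i/ is itself a trigger — this domain ends here.
From /i/ at 14 rightward: 15 /ɪ/ → [+ATR]; 16 /ʊ/ → [+ATR]; 17 /s/ transparent; 18 /s/ transparent; word edge.
Targets with no active source: positions 1 2 3 4 5 stay [-ATR].
[+ATR] positions on the surface: 6 7 9 10 12 14 15 16.

yes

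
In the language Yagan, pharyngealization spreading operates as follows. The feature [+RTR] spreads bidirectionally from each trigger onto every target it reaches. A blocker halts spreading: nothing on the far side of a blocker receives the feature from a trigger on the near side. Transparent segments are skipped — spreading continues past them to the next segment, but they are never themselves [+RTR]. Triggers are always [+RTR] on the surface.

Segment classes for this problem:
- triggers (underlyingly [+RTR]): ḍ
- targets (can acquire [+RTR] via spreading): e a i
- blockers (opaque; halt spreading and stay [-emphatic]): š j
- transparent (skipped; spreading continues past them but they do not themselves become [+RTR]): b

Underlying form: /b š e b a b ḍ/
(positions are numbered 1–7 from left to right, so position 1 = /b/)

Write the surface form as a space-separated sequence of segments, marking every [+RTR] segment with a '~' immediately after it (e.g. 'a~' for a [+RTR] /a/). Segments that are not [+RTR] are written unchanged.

b š e~ b a~ b ḍ~

From /ḍ/ at 7 rightward: word edge.
From /ḍ/ at 7 leftward: 6 /b/ transparent; 5 /a/ → [+RTR]; 4 /b/ transparent; 3 /e/ → [+RTR]; 2 /š/ blocks.
[+RTR] positions on the surface: 3 5 7.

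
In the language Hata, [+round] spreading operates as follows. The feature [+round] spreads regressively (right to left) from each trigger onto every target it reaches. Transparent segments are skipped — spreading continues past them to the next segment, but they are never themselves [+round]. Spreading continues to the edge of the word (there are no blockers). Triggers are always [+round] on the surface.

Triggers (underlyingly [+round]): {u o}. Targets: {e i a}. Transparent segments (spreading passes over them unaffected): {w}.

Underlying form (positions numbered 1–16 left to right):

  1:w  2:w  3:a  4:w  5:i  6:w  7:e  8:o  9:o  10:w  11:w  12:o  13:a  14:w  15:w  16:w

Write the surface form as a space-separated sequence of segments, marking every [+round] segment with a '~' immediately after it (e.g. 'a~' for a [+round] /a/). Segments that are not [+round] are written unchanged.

From /o/ at 8 leftward: 7 /e/ → [+round]; 6 /w/ transparent; 5 /i/ → [+round]; 4 /w/ transparent; 3 /a/ → [+round]; 2 /w/ transparent; 1 /w/ transparent; word edge.
From /o/ at 9 leftward: 8 /o/ is itself a trigger — this domain ends here.
From /o/ at 12 leftward: 11 /w/ transparent; 10 /w/ transparent; 9 /o/ is itself a trigger — this domain ends here.
Target with no active source: position 13 stays [-round].
[+round] positions on the surface: 3 5 7 8 9 12.

w w a~ w i~ w e~ o~ o~ w w o~ a w w w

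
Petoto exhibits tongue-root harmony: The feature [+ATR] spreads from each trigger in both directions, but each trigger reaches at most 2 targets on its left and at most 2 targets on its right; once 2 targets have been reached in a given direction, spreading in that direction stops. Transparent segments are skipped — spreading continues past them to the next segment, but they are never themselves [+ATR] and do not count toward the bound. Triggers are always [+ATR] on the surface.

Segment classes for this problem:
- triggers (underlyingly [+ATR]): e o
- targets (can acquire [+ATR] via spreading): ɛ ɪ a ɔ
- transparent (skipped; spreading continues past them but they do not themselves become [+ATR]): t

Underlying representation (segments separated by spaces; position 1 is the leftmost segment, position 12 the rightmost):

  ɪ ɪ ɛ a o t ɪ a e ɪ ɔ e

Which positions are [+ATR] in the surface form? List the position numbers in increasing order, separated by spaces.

3 4 5 7 8 9 10 11 12

From /o/ at 5 rightward: 6 /t/ transparent; 7 /ɪ/ → [+ATR]; 8 /a/ → [+ATR]; bound reached.
From /o/ at 5 leftward: 4 /a/ → [+ATR]; 3 /ɛ/ → [+ATR]; bound reached.
From /e/ at 9 rightward: 10 /ɪ/ → [+ATR]; 11 /ɔ/ → [+ATR]; bound reached.
From /e/ at 9 leftward: 8 /a/ → [+ATR]; 7 /ɪ/ → [+ATR]; bound reached.
From /e/ at 12 rightward: word edge.
From /e/ at 12 leftward: 11 /ɔ/ → [+ATR]; 10 /ɪ/ → [+ATR]; bound reached.
Targets with no active source: positions 1 2 stay [-ATR].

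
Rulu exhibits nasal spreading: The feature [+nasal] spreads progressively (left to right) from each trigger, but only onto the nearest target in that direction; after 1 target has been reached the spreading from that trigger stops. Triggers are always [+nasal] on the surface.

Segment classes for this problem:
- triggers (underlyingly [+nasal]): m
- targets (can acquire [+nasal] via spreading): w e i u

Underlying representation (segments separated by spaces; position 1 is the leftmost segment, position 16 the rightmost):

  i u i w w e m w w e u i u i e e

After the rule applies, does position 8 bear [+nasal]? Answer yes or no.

From /m/ at 7 rightward: 8 /w/ → [+nasal]; bound reached.
Targets with no active source: positions 1 2 3 4 5 6 9 10 11 12 13 14 15 16 stay [-nasal].
[+nasal] positions on the surface: 7 8.

yes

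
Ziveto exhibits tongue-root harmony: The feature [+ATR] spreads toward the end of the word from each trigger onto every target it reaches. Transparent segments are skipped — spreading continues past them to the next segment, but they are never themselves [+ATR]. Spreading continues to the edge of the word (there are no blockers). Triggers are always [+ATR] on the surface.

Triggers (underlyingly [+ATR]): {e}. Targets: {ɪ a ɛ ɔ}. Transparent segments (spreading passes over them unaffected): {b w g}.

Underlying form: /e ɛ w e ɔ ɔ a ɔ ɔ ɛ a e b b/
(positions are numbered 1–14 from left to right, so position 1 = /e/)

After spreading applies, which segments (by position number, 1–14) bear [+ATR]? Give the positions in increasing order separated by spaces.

From /e/ at 1 rightward: 2 /ɛ/ → [+ATR]; 3 /w/ transparent; 4 /e/ is itself a trigger — this domain ends here.
From /e/ at 4 rightward: 5 /ɔ/ → [+ATR]; 6 /ɔ/ → [+ATR]; 7 /a/ → [+ATR]; 8 /ɔ/ → [+ATR]; 9 /ɔ/ → [+ATR]; 10 /ɛ/ → [+ATR]; 11 /a/ → [+ATR]; 12 /e/ is itself a trigger — this domain ends here.
From /e/ at 12 rightward: 13 /b/ transparent; 14 /b/ transparent; word edge.

1 2 4 5 6 7 8 9 10 11 12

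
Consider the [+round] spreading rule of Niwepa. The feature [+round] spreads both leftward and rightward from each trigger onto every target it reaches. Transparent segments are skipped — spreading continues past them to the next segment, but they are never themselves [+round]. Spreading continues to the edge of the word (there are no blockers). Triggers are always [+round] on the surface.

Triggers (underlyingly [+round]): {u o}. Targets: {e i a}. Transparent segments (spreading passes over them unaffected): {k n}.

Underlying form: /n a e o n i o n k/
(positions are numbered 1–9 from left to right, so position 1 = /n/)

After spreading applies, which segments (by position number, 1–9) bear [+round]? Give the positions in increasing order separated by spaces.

From /o/ at 4 rightward: 5 /n/ transparent; 6 /i/ → [+round]; 7 /o/ is itself a trigger — this domain ends here.
From /o/ at 4 leftward: 3 /e/ → [+round]; 2 /a/ → [+round]; 1 /n/ transparent; word edge.
From /o/ at 7 rightward: 8 /n/ transparent; 9 /k/ transparent; word edge.
From /o/ at 7 leftward: 6 /i/ → [+round]; 5 /n/ transparent; 4 /o/ is itself a trigger — this domain ends here.

2 3 4 6 7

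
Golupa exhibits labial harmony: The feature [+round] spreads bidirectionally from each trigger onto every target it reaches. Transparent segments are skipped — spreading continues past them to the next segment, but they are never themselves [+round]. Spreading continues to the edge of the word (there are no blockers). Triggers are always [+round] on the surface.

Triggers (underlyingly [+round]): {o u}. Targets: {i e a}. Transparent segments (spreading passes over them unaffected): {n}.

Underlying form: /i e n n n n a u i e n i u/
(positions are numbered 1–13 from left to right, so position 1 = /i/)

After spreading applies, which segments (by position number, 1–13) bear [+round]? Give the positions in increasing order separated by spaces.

1 2 7 8 9 10 12 13

From /u/ at 8 rightward: 9 /i/ → [+round]; 10 /e/ → [+round]; 11 /n/ transparent; 12 /i/ → [+round]; 13 /u/ is itself a trigger — this domain ends here.
From /u/ at 8 leftward: 7 /a/ → [+round]; 6 /n/ transparent; 5 /n/ transparent; 4 /n/ transparent; 3 /n/ transparent; 2 /e/ → [+round]; 1 /i/ → [+round]; word edge.
From /u/ at 13 rightward: word edge.
From /u/ at 13 leftward: 12 /i/ → [+round]; 11 /n/ transparent; 10 /e/ → [+round]; 9 /i/ → [+round]; 8 /u/ is itself a trigger — this domain ends here.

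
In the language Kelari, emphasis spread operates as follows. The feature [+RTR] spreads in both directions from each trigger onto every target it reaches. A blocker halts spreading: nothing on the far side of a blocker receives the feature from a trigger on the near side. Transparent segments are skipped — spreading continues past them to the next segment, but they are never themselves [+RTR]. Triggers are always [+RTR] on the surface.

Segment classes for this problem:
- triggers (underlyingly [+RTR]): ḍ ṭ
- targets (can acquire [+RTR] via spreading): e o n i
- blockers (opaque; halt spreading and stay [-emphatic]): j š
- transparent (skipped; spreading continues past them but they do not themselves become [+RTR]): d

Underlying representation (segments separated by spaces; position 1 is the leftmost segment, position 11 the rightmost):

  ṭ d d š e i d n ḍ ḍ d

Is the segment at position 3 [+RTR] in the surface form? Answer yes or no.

no

From /ṭ/ at 1 rightward: 2 /d/ transparent; 3 /d/ transparent; 4 /š/ blocks.
From /ṭ/ at 1 leftward: word edge.
From /ḍ/ at 9 rightward: 10 /ḍ/ is itself a trigger — this domain ends here.
From /ḍ/ at 9 leftward: 8 /n/ → [+RTR]; 7 /d/ transparent; 6 /i/ → [+RTR]; 5 /e/ → [+RTR]; 4 /š/ blocks.
From /ḍ/ at 10 rightward: 11 /d/ transparent; word edge.
From /ḍ/ at 10 leftward: 9 /ḍ/ is itself a trigger — this domain ends here.
[+RTR] positions on the surface: 1 5 6 8 9 10.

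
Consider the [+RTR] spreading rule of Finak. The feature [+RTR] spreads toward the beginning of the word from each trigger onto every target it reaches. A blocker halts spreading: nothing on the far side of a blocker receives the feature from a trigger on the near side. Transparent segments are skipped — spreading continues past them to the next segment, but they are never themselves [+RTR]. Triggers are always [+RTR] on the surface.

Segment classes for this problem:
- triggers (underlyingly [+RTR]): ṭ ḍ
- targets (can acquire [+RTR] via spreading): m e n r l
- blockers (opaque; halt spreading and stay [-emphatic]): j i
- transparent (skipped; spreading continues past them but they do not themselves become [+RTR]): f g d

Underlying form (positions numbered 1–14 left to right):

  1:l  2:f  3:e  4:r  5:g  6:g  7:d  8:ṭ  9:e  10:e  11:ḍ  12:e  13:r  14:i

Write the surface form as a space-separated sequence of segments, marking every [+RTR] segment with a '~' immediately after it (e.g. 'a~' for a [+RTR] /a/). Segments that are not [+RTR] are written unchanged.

From /ṭ/ at 8 leftward: 7 /d/ transparent; 6 /g/ transparent; 5 /g/ transparent; 4 /r/ → [+RTR]; 3 /e/ → [+RTR]; 2 /f/ transparent; 1 /l/ → [+RTR]; word edge.
From /ḍ/ at 11 leftward: 10 /e/ → [+RTR]; 9 /e/ → [+RTR]; 8 /ṭ/ is itself a trigger — this domain ends here.
Targets with no active source: positions 12 13 stay [-emphatic].
[+RTR] positions on the surface: 1 3 4 8 9 10 11.

l~ f e~ r~ g g d ṭ~ e~ e~ ḍ~ e r i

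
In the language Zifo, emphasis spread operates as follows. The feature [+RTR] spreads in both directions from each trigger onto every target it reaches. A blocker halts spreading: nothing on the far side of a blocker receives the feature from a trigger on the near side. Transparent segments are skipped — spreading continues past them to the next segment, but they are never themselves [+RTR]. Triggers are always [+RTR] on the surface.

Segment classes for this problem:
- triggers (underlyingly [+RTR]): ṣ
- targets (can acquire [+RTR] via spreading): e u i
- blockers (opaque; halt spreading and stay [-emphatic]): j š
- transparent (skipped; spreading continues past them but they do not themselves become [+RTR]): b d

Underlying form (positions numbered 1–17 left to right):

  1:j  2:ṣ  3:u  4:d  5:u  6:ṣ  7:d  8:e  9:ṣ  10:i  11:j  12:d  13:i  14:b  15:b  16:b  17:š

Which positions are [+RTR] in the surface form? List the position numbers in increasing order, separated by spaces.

From /ṣ/ at 2 rightward: 3 /u/ → [+RTR]; 4 /d/ transparent; 5 /u/ → [+RTR]; 6 /ṣ/ is itself a trigger — this domain ends here.
From /ṣ/ at 2 leftward: 1 /j/ blocks.
From /ṣ/ at 6 rightward: 7 /d/ transparent; 8 /e/ → [+RTR]; 9 /ṣ/ is itself a trigger — this domain ends here.
From /ṣ/ at 6 leftward: 5 /u/ → [+RTR]; 4 /d/ transparent; 3 /u/ → [+RTR]; 2 /ṣ/ is itself a trigger — this domain ends here.
From /ṣ/ at 9 rightward: 10 /i/ → [+RTR]; 11 /j/ blocks.
From /ṣ/ at 9 leftward: 8 /e/ → [+RTR]; 7 /d/ transparent; 6 /ṣ/ is itself a trigger — this domain ends here.
Target with no active source: position 13 stays [-emphatic].

2 3 5 6 8 9 10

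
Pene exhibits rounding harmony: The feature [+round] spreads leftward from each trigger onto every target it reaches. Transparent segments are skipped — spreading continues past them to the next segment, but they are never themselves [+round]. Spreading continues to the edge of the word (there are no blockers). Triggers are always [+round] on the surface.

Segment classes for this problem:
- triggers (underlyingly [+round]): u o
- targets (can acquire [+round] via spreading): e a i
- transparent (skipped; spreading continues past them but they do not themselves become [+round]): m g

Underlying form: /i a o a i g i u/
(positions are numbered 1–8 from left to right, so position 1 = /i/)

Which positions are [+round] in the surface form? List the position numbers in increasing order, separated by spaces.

From /o/ at 3 leftward: 2 /a/ → [+round]; 1 /i/ → [+round]; word edge.
From /u/ at 8 leftward: 7 /i/ → [+round]; 6 /g/ transparent; 5 /i/ → [+round]; 4 /a/ → [+round]; 3 /o/ is itself a trigger — this domain ends here.

1 2 3 4 5 7 8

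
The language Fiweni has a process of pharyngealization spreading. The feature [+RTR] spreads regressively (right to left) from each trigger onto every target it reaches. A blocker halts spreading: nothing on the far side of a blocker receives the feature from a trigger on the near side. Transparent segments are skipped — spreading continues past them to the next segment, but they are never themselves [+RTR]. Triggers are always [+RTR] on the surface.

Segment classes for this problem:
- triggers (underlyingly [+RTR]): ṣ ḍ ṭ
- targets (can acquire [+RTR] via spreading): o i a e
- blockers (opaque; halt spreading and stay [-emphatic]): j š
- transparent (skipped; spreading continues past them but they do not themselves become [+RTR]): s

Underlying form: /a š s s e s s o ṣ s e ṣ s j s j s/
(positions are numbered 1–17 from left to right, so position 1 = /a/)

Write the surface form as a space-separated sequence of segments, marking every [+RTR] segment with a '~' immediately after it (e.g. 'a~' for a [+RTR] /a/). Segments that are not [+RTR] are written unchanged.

a š s s e~ s s o~ ṣ~ s e~ ṣ~ s j s j s

From /ṣ/ at 9 leftward: 8 /o/ → [+RTR]; 7 /s/ transparent; 6 /s/ transparent; 5 /e/ → [+RTR]; 4 /s/ transparent; 3 /s/ transparent; 2 /š/ blocks.
From /ṣ/ at 12 leftward: 11 /e/ → [+RTR]; 10 /s/ transparent; 9 /ṣ/ is itself a trigger — this domain ends here.
Target with no active source: position 1 stays [-emphatic].
[+RTR] positions on the surface: 5 8 9 11 12.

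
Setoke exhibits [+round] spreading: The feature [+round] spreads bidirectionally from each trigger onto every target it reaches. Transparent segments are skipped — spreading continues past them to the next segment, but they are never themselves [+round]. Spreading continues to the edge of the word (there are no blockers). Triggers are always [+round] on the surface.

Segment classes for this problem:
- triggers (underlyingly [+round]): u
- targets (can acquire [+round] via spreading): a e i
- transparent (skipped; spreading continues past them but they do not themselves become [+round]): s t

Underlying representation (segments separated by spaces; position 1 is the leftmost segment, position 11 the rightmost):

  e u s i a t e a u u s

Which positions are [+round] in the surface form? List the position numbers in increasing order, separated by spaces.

From /u/ at 2 rightward: 3 /s/ transparent; 4 /i/ → [+round]; 5 /a/ → [+round]; 6 /t/ transparent; 7 /e/ → [+round]; 8 /a/ → [+round]; 9 /u/ is itself a trigger — this domain ends here.
From /u/ at 2 leftward: 1 /e/ → [+round]; word edge.
From /u/ at 9 rightward: 10 /u/ is itself a trigger — this domain ends here.
From /u/ at 9 leftward: 8 /a/ → [+round]; 7 /e/ → [+round]; 6 /t/ transparent; 5 /a/ → [+round]; 4 /i/ → [+round]; 3 /s/ transparent; 2 /u/ is itself a trigger — this domain ends here.
From /u/ at 10 rightward: 11 /s/ transparent; word edge.
From /u/ at 10 leftward: 9 /u/ is itself a trigger — this domain ends here.

1 2 4 5 7 8 9 10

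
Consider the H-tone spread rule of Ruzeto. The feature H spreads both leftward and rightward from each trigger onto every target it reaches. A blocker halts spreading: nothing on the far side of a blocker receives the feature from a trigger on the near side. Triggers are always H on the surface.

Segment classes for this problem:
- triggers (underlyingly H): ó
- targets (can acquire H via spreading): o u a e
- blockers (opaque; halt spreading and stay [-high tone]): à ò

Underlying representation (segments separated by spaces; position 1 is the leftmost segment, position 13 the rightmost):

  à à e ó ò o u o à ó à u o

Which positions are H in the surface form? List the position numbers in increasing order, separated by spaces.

3 4 10

From /ó/ at 4 rightward: 5 /ò/ blocks.
From /ó/ at 4 leftward: 3 /e/ → H; 2 /à/ blocks.
From /ó/ at 10 rightward: 11 /à/ blocks.
From /ó/ at 10 leftward: 9 /à/ blocks.
Targets with no active source: positions 6 7 8 12 13 stay [-high tone].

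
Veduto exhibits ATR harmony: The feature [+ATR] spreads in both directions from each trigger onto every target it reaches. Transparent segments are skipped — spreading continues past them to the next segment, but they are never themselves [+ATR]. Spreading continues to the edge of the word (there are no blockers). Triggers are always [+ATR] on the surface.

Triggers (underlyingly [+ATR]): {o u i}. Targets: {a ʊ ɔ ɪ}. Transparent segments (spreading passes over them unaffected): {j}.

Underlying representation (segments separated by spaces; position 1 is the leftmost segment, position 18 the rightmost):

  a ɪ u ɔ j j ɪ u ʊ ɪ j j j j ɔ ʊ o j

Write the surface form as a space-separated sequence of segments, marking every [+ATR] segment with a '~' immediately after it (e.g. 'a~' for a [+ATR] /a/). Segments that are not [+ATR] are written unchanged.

a~ ɪ~ u~ ɔ~ j j ɪ~ u~ ʊ~ ɪ~ j j j j ɔ~ ʊ~ o~ j

From /u/ at 3 rightward: 4 /ɔ/ → [+ATR]; 5 /j/ transparent; 6 /j/ transparent; 7 /ɪ/ → [+ATR]; 8 /u/ is itself a trigger — this domain ends here.
From /u/ at 3 leftward: 2 /ɪ/ → [+ATR]; 1 /a/ → [+ATR]; word edge.
From /u/ at 8 rightward: 9 /ʊ/ → [+ATR]; 10 /ɪ/ → [+ATR]; 11 /j/ transparent; 12 /j/ transparent; 13 /j/ transparent; 14 /j/ transparent; 15 /ɔ/ → [+ATR]; 16 /ʊ/ → [+ATR]; 17 /o/ is itself a trigger — this domain ends here.
From /u/ at 8 leftward: 7 /ɪ/ → [+ATR]; 6 /j/ transparent; 5 /j/ transparent; 4 /ɔ/ → [+ATR]; 3 /u/ is itself a trigger — this domain ends here.
From /o/ at 17 rightward: 18 /j/ transparent; word edge.
From /o/ at 17 leftward: 16 /ʊ/ → [+ATR]; 15 /ɔ/ → [+ATR]; 14 /j/ transparent; 13 /j/ transparent; 12 /j/ transparent; 11 /j/ transparent; 10 /ɪ/ → [+ATR]; 9 /ʊ/ → [+ATR]; 8 /u/ is itself a trigger — this domain ends here.
[+ATR] positions on the surface: 1 2 3 4 7 8 9 10 15 16 17.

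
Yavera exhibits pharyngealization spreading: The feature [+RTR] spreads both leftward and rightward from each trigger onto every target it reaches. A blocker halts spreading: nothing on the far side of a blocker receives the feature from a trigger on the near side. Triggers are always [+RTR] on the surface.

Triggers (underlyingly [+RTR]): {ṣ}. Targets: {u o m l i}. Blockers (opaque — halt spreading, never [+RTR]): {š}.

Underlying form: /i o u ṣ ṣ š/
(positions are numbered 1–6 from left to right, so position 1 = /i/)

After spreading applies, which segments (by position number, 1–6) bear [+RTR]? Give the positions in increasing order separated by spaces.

From /ṣ/ at 4 rightward: 5 /ṣ/ is itself a trigger — this domain ends here.
From /ṣ/ at 4 leftward: 3 /u/ → [+RTR]; 2 /o/ → [+RTR]; 1 /i/ → [+RTR]; word edge.
From /ṣ/ at 5 rightward: 6 /š/ blocks.
From /ṣ/ at 5 leftward: 4 /ṣ/ is itself a trigger — this domain ends here.

1 2 3 4 5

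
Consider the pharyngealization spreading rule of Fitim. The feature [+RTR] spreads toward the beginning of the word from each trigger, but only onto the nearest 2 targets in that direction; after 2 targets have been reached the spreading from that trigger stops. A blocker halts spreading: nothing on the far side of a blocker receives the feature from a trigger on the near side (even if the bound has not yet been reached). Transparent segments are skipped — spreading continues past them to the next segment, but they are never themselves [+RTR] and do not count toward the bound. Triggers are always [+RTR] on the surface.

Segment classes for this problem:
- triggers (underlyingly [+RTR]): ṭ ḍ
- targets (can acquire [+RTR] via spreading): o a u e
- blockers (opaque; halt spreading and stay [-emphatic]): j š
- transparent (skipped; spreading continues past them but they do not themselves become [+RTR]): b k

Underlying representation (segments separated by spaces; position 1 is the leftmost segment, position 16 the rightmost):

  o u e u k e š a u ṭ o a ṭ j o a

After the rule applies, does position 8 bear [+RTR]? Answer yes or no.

yes

From /ṭ/ at 10 leftward: 9 /u/ → [+RTR]; 8 /a/ → [+RTR]; bound reached.
From /ṭ/ at 13 leftward: 12 /a/ → [+RTR]; 11 /o/ → [+RTR]; bound reached.
Targets with no active source: positions 1 2 3 4 6 15 16 stay [-emphatic].
[+RTR] positions on the surface: 8 9 10 11 12 13.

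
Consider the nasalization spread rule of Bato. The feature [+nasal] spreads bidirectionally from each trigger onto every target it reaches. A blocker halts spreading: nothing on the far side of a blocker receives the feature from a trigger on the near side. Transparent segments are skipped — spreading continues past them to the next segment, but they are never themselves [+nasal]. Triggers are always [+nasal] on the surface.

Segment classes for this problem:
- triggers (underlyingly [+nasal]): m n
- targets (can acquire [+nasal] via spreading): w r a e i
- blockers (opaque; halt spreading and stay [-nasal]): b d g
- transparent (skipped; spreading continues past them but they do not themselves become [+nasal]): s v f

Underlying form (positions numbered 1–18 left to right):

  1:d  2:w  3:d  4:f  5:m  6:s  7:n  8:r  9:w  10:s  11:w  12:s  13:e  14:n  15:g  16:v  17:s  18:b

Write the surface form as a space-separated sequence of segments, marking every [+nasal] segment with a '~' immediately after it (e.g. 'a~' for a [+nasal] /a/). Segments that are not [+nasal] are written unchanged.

d w d f m~ s n~ r~ w~ s w~ s e~ n~ g v s b

From /m/ at 5 rightward: 6 /s/ transparent; 7 /n/ is itself a trigger — this domain ends here.
From /m/ at 5 leftward: 4 /f/ transparent; 3 /d/ blocks.
From /n/ at 7 rightward: 8 /r/ → [+nasal]; 9 /w/ → [+nasal]; 10 /s/ transparent; 11 /w/ → [+nasal]; 12 /s/ transparent; 13 /e/ → [+nasal]; 14 /n/ is itself a trigger — this domain ends here.
From /n/ at 7 leftward: 6 /s/ transparent; 5 /m/ is itself a trigger — this domain ends here.
From /n/ at 14 rightward: 15 /g/ blocks.
From /n/ at 14 leftward: 13 /e/ → [+nasal]; 12 /s/ transparent; 11 /w/ → [+nasal]; 10 /s/ transparent; 9 /w/ → [+nasal]; 8 /r/ → [+nasal]; 7 /n/ is itself a trigger — this domain ends here.
Target with no active source: position 2 stays [-nasal].
[+nasal] positions on the surface: 5 7 8 9 11 13 14.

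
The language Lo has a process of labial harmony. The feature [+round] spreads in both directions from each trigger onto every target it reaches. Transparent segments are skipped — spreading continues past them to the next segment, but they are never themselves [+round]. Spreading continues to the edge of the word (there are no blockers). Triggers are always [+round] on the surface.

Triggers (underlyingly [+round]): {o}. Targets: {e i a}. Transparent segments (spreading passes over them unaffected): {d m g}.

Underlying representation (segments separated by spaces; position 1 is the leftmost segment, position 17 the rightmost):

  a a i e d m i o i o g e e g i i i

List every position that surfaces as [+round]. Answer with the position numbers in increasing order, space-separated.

1 2 3 4 7 8 9 10 12 13 15 16 17

From /o/ at 8 rightward: 9 /i/ → [+round]; 10 /o/ is itself a trigger — this domain ends here.
From /o/ at 8 leftward: 7 /i/ → [+round]; 6 /m/ transparent; 5 /d/ transparent; 4 /e/ → [+round]; 3 /i/ → [+round]; 2 /a/ → [+round]; 1 /a/ → [+round]; word edge.
From /o/ at 10 rightward: 11 /g/ transparent; 12 /e/ → [+round]; 13 /e/ → [+round]; 14 /g/ transparent; 15 /i/ → [+round]; 16 /i/ → [+round]; 17 /i/ → [+round]; word edge.
From /o/ at 10 leftward: 9 /i/ → [+round]; 8 /o/ is itself a trigger — this domain ends here.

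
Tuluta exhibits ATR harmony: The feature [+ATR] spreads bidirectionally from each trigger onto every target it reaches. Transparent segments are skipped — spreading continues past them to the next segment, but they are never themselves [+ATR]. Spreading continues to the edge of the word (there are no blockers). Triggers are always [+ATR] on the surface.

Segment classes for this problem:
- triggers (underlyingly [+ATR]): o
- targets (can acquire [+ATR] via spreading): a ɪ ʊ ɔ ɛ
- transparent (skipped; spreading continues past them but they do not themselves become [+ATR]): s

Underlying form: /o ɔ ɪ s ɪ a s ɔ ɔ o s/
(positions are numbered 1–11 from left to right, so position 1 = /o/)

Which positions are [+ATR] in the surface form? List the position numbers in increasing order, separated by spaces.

From /o/ at 1 rightward: 2 /ɔ/ → [+ATR]; 3 /ɪ/ → [+ATR]; 4 /s/ transparent; 5 /ɪ/ → [+ATR]; 6 /a/ → [+ATR]; 7 /s/ transparent; 8 /ɔ/ → [+ATR]; 9 /ɔ/ → [+ATR]; 10 /o/ is itself a trigger — this domain ends here.
From /o/ at 1 leftward: word edge.
From /o/ at 10 rightward: 11 /s/ transparent; word edge.
From /o/ at 10 leftward: 9 /ɔ/ → [+ATR]; 8 /ɔ/ → [+ATR]; 7 /s/ transparent; 6 /a/ → [+ATR]; 5 /ɪ/ → [+ATR]; 4 /s/ transparent; 3 /ɪ/ → [+ATR]; 2 /ɔ/ → [+ATR]; 1 /o/ is itself a trigger — this domain ends here.

1 2 3 5 6 8 9 10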